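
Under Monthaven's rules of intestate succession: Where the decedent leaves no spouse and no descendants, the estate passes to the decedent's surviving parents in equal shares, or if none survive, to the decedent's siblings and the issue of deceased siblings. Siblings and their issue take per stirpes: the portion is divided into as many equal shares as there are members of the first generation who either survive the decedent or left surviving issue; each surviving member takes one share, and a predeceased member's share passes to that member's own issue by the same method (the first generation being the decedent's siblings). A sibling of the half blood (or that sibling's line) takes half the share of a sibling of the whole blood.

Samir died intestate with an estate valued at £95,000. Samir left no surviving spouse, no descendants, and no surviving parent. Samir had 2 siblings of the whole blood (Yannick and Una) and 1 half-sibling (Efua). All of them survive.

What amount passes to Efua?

The entire £95,000 passes to the siblings and their issue.
Counting each half-blood sibling's line as half a unit, there are 5/2 units in £95,000, so one unit is £38,000. Whole-blood lines (Yannick and Una) take £38,000 each; half-blood lines (Efua) take £19,000 each.

Efua receives £19,000.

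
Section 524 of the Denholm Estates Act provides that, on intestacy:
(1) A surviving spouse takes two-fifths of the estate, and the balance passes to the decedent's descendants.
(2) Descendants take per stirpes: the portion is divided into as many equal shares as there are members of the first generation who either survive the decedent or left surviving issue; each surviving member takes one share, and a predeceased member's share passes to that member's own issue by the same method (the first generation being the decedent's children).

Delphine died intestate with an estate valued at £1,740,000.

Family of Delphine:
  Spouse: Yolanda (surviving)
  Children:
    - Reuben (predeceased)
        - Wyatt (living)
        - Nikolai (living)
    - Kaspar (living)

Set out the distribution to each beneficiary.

Yolanda takes two-fifths of £1,740,000 = £696,000. The remaining £1,044,000 passes to the descendants.
The descendants' portion (£1,044,000) is divided into 2 shares of £522,000: Kaspar takes £522,000; Reuben's £522,000 share passes to Reuben's issue.
Reuben's share (£522,000) is divided into 2 shares of £261,000: Wyatt and Nikolai each take £261,000.

Yolanda: £696,000; Wyatt: £261,000; Nikolai: £261,000; Kaspar: £522,000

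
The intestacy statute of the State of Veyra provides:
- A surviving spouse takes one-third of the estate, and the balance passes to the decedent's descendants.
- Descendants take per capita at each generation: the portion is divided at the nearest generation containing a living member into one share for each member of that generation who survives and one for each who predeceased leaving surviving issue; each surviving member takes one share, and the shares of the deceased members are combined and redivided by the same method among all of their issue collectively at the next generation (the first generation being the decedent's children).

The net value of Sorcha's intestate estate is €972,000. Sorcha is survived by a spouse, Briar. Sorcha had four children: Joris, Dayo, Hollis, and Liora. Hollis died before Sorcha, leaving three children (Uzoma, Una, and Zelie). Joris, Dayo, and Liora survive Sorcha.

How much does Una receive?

Una receives €54,000.

Briar takes one-third of €972,000 = €324,000. The remaining €648,000 passes to the descendants.
The descendants' portion (€648,000) is divided at the children's generation into 4 shares of €162,000. Joris, Dayo, and Liora each take €162,000. The remaining share for the deceased Hollis (€162,000) is carried to the next generation.
That pool (€162,000) is divided at the grandchildren's generation equally among Uzoma, Una, and Zelie: €54,000 each.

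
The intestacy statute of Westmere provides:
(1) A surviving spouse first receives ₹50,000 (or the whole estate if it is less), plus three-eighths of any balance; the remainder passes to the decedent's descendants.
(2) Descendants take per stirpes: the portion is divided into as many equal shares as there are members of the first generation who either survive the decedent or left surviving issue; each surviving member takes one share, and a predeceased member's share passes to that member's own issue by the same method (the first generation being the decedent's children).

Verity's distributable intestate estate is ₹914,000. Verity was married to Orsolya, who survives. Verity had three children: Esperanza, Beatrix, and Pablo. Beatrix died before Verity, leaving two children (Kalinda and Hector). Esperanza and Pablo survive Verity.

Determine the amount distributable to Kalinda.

Kalinda receives ₹90,000.

Orsolya first takes ₹50,000, leaving a balance of ₹864,000. Orsolya then takes three-eighths of the balance (₹324,000), for a total of ₹374,000. The remaining ₹540,000 passes to the descendants.
The descendants' portion (₹540,000) is divided into 3 shares of ₹180,000: Esperanza and Pablo each take ₹180,000; Beatrix's ₹180,000 share passes to Beatrix's issue.
Beatrix's share (₹180,000) is divided into 2 shares of ₹90,000: Kalinda and Hector each take ₹90,000.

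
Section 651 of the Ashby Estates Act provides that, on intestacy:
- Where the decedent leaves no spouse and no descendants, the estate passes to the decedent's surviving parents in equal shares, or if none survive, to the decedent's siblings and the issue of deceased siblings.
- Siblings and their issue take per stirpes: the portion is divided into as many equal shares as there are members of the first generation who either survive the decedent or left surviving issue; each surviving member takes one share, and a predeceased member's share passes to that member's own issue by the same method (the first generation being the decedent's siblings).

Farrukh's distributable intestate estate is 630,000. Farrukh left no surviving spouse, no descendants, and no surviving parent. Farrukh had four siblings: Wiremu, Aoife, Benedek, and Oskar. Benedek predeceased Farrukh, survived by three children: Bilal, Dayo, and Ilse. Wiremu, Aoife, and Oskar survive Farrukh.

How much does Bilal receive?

The entire 630,000 passes to the siblings and their issue.
That amount (630,000) is divided into 4 shares of 157,500: Wiremu, Aoife, and Oskar each take 157,500; Benedek's 157,500 share passes to Benedek's issue.
Benedek's share (157,500) is divided into 3 shares of 52,500: Bilal, Dayo, and Ilse each take 52,500.

Bilal receives 52,500.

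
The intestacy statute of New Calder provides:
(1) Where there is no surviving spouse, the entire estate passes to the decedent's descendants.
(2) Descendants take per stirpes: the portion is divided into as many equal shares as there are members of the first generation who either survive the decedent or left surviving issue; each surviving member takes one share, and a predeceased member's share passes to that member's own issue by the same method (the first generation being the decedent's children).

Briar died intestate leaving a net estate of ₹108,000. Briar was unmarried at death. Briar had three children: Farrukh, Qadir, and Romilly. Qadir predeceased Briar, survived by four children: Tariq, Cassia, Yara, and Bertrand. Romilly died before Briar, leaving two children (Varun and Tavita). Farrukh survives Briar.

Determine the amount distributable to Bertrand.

The entire ₹108,000 passes to the descendants.
That amount (₹108,000) is divided into 3 shares of ₹36,000: Farrukh takes ₹36,000; Qadir's ₹36,000 share passes to Qadir's issue; Romilly's ₹36,000 share passes to Romilly's issue.
Qadir's share (₹36,000) is divided into 4 shares of ₹9,000: Tariq, Cassia, Yara, and Bertrand each take ₹9,000.
Romilly's share (₹36,000) is divided into 2 shares of ₹18,000: Varun and Tavita each take ₹18,000.

Bertrand receives ₹9,000.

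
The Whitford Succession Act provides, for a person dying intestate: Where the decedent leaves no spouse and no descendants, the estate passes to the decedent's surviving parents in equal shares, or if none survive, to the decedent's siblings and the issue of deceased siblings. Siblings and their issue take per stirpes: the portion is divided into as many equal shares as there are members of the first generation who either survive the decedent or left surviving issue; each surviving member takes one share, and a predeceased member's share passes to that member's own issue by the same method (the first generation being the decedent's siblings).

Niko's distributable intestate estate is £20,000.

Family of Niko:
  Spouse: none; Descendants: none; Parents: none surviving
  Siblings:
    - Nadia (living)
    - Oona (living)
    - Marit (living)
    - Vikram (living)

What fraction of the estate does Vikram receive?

The entire £20,000 passes to the siblings and their issue.
That amount (£20,000) is divided into 4 shares of £5,000: Nadia, Oona, Marit, and Vikram each take £5,000.

Vikram receives 1/4 of the estate.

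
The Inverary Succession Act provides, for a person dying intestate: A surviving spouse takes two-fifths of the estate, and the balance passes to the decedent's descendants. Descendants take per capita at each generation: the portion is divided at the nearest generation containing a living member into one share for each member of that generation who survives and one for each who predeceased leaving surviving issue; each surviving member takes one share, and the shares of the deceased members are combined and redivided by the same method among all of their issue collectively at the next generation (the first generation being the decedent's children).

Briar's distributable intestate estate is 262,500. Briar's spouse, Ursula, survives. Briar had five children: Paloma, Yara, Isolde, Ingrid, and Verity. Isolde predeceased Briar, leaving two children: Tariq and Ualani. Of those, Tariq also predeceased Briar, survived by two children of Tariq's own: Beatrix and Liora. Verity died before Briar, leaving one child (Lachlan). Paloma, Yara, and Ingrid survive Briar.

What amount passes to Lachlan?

Lachlan receives 21,000.

Ursula takes two-fifths of 262,500 = 105,000. The remaining 157,500 passes to the descendants.
The descendants' portion (157,500) is divided at the children's generation into 5 shares of 31,500. Paloma, Yara, and Ingrid each take 31,500. The 2 shares of the deceased (Isolde and Verity) are combined into a pool of 63,000.
That pool (63,000) is divided at the grandchildren's generation into 3 shares of 21,000. Ualani and Lachlan each take 21,000. The remaining share for the deceased Tariq (21,000) is carried to the next generation.
That pool (21,000) is divided at the great-grandchildren's generation equally among Beatrix and Liora: 10,500 each.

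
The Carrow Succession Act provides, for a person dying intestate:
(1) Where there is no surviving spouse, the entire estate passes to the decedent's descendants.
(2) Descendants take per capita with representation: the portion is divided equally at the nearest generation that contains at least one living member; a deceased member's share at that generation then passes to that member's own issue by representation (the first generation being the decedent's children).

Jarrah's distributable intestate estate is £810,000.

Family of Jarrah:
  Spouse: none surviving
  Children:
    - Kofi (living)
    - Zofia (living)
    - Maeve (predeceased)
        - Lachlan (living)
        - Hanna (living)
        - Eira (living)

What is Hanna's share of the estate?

Hanna receives £90,000.

The entire £810,000 passes to the descendants.
That amount (£810,000) is divided into 3 shares of £270,000: Kofi and Zofia each take £270,000; Maeve's £270,000 share passes to Maeve's issue.
Maeve's share (£270,000) is divided into 3 shares of £90,000: Lachlan, Hanna, and Eira each take £90,000.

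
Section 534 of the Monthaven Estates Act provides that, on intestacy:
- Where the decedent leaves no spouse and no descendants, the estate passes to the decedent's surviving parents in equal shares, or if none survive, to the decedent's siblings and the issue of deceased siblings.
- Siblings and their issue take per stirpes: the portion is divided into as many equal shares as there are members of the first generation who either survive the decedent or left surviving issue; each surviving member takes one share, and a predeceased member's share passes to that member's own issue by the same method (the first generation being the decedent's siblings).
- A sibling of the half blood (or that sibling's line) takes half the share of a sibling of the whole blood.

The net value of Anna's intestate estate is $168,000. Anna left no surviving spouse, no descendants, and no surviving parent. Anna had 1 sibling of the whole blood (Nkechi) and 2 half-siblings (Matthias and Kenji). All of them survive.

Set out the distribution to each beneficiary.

The entire $168,000 passes to the siblings and their issue.
Counting each half-blood sibling's line as half a unit, there are 2 units in $168,000, so one unit is $84,000. Whole-blood lines (Nkechi) take $84,000 each; half-blood lines (Matthias and Kenji) take $42,000 each.

Matthias: $42,000; Nkechi: $84,000; Kenji: $42,000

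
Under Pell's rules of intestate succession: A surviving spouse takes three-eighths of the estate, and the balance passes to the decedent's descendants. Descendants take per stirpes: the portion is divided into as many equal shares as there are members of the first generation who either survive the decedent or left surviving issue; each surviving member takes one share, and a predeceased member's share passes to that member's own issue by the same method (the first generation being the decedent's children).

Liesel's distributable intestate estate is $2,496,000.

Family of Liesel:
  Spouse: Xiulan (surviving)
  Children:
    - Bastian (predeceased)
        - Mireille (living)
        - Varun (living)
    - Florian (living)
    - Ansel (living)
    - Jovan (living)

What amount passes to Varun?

Xiulan takes three-eighths of $2,496,000 = $936,000. The remaining $1,560,000 passes to the descendants.
The descendants' portion ($1,560,000) is divided into 4 shares of $390,000: Florian, Ansel, and Jovan each take $390,000; Bastian's $390,000 share passes to Bastian's issue.
Bastian's share ($390,000) is divided into 2 shares of $195,000: Mireille and Varun each take $195,000.

Varun receives $195,000.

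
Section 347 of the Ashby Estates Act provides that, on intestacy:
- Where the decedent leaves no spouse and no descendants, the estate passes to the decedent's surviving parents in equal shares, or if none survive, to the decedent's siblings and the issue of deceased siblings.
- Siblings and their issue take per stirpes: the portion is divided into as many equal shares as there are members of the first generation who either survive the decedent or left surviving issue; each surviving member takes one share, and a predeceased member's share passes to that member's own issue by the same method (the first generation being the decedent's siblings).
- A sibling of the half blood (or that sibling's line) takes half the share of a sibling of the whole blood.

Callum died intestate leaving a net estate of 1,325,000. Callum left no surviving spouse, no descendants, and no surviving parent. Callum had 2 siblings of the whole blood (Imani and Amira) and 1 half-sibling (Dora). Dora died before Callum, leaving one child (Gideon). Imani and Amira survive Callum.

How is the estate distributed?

Gideon: 265,000; Imani: 530,000; Amira: 530,000

The entire 1,325,000 passes to the siblings and their issue.
Counting each half-blood sibling's line as half a unit, there are 5/2 units in 1,325,000, so one unit is 530,000. Whole-blood lines (Imani and Amira) take 530,000 each; half-blood lines (Dora) take 265,000 each.
Dora's share (265,000) passes entirely to Gideon.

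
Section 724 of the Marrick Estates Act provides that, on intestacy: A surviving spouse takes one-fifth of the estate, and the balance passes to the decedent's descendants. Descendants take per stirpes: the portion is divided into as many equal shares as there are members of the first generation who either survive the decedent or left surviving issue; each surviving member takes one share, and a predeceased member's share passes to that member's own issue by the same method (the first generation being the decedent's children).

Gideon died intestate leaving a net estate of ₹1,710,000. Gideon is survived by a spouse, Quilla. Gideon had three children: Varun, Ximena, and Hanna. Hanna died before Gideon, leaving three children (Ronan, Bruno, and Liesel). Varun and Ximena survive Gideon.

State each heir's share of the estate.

Quilla: ₹342,000; Varun: ₹456,000; Ximena: ₹456,000; Ronan: ₹152,000; Bruno: ₹152,000; Liesel: ₹152,000

Quilla takes one-fifth of ₹1,710,000 = ₹342,000. The remaining ₹1,368,000 passes to the descendants.
The descendants' portion (₹1,368,000) is divided into 3 shares of ₹456,000: Varun and Ximena each take ₹456,000; Hanna's ₹456,000 share passes to Hanna's issue.
Hanna's share (₹456,000) is divided into 3 shares of ₹152,000: Ronan, Bruno, and Liesel each take ₹152,000.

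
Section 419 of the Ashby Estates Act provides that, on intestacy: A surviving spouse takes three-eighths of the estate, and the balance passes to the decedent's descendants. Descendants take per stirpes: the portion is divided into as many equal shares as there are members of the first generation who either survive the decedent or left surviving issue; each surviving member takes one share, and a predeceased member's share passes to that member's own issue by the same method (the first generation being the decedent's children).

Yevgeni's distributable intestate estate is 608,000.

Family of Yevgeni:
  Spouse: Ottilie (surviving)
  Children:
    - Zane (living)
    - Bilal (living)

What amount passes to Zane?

Ottilie takes three-eighths of 608,000 = 228,000. The remaining 380,000 passes to the descendants.
The descendants' portion (380,000) is divided into 2 shares of 190,000: Zane and Bilal each take 190,000.

Zane receives 190,000.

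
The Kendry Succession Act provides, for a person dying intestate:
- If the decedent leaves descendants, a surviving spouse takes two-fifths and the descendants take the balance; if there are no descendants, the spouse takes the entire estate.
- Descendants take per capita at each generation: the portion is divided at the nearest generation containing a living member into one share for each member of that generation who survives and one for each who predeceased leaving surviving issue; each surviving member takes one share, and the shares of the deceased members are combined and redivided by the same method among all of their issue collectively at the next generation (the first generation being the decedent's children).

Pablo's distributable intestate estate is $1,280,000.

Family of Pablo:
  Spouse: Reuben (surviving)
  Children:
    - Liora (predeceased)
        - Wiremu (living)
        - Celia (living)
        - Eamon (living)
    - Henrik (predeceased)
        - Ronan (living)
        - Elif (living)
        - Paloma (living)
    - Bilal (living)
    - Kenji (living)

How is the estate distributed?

Reuben takes two-fifths of $1,280,000 = $512,000. The remaining $768,000 passes to the descendants.
The descendants' portion ($768,000) is divided at the children's generation into 4 shares of $192,000. Bilal and Kenji each take $192,000. The 2 shares of the deceased (Liora and Henrik) are combined into a pool of $384,000.
That pool ($384,000) is divided at the grandchildren's generation equally among Wiremu, Celia, Eamon, Ronan, Elif, and Paloma: $64,000 each.

Reuben: $512,000; Wiremu: $64,000; Celia: $64,000; Eamon: $64,000; Ronan: $64,000; Elif: $64,000; Paloma: $64,000; Bilal: $192,000; Kenji: $192,000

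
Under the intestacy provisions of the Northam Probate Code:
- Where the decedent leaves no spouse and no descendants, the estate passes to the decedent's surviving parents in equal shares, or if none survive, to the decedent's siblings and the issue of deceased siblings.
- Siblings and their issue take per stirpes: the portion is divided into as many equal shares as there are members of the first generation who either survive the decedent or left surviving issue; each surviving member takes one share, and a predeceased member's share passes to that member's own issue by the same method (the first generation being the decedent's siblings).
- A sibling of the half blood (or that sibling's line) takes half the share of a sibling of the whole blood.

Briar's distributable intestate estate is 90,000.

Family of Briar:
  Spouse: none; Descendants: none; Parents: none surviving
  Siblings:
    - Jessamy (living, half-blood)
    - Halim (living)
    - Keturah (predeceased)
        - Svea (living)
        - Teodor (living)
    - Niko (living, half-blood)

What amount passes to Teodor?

Teodor receives 15,000.

The entire 90,000 passes to the siblings and their issue.
Counting each half-blood sibling's line as half a unit, there are 3 units in 90,000, so one unit is 30,000. Whole-blood lines (Halim and Keturah) take 30,000 each; half-blood lines (Jessamy and Niko) take 15,000 each.
Keturah's share (30,000) is divided into 2 shares of 15,000: Svea and Teodor each take 15,000.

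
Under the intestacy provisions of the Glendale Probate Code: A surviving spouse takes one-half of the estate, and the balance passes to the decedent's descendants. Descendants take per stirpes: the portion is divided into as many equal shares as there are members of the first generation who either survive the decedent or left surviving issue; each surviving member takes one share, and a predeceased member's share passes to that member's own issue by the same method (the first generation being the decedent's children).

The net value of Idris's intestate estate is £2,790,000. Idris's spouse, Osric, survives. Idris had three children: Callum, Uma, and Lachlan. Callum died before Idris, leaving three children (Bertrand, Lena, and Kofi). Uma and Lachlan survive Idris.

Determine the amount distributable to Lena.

Lena receives £155,000.

Osric takes one-half of £2,790,000 = £1,395,000. The remaining £1,395,000 passes to the descendants.
The descendants' portion (£1,395,000) is divided into 3 shares of £465,000: Uma and Lachlan each take £465,000; Callum's £465,000 share passes to Callum's issue.
Callum's share (£465,000) is divided into 3 shares of £155,000: Bertrand, Lena, and Kofi each take £155,000.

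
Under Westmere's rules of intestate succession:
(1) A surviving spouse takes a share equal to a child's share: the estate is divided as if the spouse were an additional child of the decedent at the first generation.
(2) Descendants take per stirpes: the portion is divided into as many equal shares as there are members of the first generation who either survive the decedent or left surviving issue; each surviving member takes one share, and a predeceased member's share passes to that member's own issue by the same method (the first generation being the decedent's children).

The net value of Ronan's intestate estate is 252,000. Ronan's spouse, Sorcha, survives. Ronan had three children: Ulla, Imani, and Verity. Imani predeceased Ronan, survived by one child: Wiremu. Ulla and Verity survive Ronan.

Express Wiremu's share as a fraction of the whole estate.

The spouse counts as an additional share at the children's level, so there are 4 primary shares of 63,000. Sorcha takes one such share (63,000).
The children's combined portion (189,000) is divided into 3 shares of 63,000: Ulla and Verity each take 63,000; Imani's 63,000 share passes to Imani's issue.
Imani's share (63,000) passes entirely to Wiremu.

Wiremu receives 1/4 of the estate.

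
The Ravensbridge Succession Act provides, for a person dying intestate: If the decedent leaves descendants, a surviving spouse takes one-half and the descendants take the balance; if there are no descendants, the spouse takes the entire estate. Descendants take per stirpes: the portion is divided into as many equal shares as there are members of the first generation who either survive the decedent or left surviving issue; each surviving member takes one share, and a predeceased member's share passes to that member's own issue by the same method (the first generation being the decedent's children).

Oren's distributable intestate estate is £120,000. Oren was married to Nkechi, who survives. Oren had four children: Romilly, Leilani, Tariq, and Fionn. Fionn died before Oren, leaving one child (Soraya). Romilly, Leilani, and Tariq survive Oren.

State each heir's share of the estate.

Nkechi: £60,000; Romilly: £15,000; Leilani: £15,000; Tariq: £15,000; Soraya: £15,000

Nkechi takes one-half of £120,000 = £60,000. The remaining £60,000 passes to the descendants.
The descendants' portion (£60,000) is divided into 4 shares of £15,000: Romilly, Leilani, and Tariq each take £15,000; Fionn's £15,000 share passes to Fionn's issue.
Fionn's share (£15,000) passes entirely to Soraya.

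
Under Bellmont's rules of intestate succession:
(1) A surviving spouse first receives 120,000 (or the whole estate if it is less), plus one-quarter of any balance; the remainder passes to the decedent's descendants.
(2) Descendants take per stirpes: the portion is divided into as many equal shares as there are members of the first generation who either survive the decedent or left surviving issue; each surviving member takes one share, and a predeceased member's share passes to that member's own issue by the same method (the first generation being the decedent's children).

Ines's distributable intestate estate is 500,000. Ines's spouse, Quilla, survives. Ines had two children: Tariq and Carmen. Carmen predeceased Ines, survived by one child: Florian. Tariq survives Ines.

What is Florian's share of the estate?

Florian receives 142,500.

Quilla first takes 120,000, leaving a balance of 380,000. Quilla then takes one-quarter of the balance (95,000), for a total of 215,000. The remaining 285,000 passes to the descendants.
The descendants' portion (285,000) is divided into 2 shares of 142,500: Tariq takes 142,500; Carmen's 142,500 share passes to Carmen's issue.
Carmen's share (142,500) passes entirely to Florian.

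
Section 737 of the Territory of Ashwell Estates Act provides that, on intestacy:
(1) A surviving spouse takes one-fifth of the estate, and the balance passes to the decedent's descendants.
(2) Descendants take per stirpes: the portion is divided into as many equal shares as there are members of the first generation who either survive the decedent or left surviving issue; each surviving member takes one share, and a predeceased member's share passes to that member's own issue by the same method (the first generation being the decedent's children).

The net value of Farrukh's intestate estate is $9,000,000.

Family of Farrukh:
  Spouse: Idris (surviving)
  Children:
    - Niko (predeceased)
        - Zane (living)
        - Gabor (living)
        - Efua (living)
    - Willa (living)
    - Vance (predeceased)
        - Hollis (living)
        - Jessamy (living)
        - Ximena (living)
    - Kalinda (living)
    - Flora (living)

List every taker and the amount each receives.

Idris takes one-fifth of $9,000,000 = $1,800,000. The remaining $7,200,000 passes to the descendants.
The descendants' portion ($7,200,000) is divided into 5 shares of $1,440,000: Willa, Kalinda, and Flora each take $1,440,000; Niko's $1,440,000 share passes to Niko's issue; Vance's $1,440,000 share passes to Vance's issue.
Niko's share ($1,440,000) is divided into 3 shares of $480,000: Zane, Gabor, and Efua each take $480,000.
Vance's share ($1,440,000) is divided into 3 shares of $480,000: Hollis, Jessamy, and Ximena each take $480,000.

Idris: $1,800,000; Zane: $480,000; Gabor: $480,000; Efua: $480,000; Willa: $1,440,000; Hollis: $480,000; Jessamy: $480,000; Ximena: $480,000; Kalinda: $1,440,000; Flora: $1,440,000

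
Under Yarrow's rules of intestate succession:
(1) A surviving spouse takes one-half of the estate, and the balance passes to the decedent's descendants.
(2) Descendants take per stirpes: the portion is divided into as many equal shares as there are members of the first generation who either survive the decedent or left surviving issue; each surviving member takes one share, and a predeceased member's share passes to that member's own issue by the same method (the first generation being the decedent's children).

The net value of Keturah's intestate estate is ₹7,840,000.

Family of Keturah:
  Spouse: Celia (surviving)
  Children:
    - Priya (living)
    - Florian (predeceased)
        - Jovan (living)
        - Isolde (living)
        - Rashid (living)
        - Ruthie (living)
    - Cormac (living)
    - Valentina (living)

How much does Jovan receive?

Celia takes one-half of ₹7,840,000 = ₹3,920,000. The remaining ₹3,920,000 passes to the descendants.
The descendants' portion (₹3,920,000) is divided into 4 shares of ₹980,000: Priya, Cormac, and Valentina each take ₹980,000; Florian's ₹980,000 share passes to Florian's issue.
Florian's share (₹980,000) is divided into 4 shares of ₹245,000: Jovan, Isolde, Rashid, and Ruthie each take ₹245,000.

Jovan receives ₹245,000.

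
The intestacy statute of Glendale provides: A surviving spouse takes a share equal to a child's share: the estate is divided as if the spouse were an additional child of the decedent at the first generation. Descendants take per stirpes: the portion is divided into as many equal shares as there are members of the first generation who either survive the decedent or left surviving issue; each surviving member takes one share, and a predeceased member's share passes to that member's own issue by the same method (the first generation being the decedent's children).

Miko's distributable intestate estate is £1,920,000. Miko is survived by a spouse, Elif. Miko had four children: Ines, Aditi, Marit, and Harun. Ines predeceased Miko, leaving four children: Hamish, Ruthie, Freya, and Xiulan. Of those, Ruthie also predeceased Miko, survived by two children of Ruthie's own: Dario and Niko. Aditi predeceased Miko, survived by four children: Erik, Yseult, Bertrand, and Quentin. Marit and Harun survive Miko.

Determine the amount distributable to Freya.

Freya receives £96,000.

The spouse counts as an additional share at the children's level, so there are 5 primary shares of £384,000. Elif takes one such share (£384,000).
The children's combined portion (£1,536,000) is divided into 4 shares of £384,000: Marit and Harun each take £384,000; Ines's £384,000 share passes to Ines's issue; Aditi's £384,000 share passes to Aditi's issue.
Ines's share (£384,000) is divided into 4 shares of £96,000: Hamish, Freya, and Xiulan each take £96,000; Ruthie's £96,000 share passes to Ruthie's issue.
Ruthie's share (£96,000) is divided into 2 shares of £48,000: Dario and Niko each take £48,000.
Aditi's share (£384,000) is divided into 4 shares of £96,000: Erik, Yseult, Bertrand, and Quentin each take £96,000.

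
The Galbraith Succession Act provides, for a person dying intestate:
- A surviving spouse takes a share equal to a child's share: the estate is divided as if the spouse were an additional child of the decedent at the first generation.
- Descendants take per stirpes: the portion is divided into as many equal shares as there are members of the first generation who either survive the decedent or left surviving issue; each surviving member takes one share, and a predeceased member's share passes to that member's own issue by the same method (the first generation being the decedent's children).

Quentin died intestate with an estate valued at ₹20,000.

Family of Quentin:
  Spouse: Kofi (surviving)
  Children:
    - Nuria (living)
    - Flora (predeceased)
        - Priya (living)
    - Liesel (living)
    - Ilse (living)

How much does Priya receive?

Priya receives ₹4,000.

The spouse counts as an additional share at the children's level, so there are 5 primary shares of ₹4,000. Kofi takes one such share (₹4,000).
The children's combined portion (₹16,000) is divided into 4 shares of ₹4,000: Nuria, Liesel, and Ilse each take ₹4,000; Flora's ₹4,000 share passes to Flora's issue.
Flora's share (₹4,000) passes entirely to Priya.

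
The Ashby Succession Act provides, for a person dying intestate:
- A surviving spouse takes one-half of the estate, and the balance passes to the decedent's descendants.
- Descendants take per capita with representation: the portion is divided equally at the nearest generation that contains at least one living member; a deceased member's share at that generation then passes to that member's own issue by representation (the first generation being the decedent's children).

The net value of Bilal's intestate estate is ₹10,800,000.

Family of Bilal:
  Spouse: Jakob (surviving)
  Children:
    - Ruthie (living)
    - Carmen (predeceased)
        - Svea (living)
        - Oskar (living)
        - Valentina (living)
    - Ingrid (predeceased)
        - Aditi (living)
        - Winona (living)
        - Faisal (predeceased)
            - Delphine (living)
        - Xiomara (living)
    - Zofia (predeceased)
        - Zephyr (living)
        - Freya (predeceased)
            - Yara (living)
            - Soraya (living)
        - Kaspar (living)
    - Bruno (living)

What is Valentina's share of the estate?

Valentina receives ₹360,000.

Jakob takes one-half of ₹10,800,000 = ₹5,400,000. The remaining ₹5,400,000 passes to the descendants.
The descendants' portion (₹5,400,000) is divided into 5 shares of ₹1,080,000: Ruthie and Bruno each take ₹1,080,000; Carmen's ₹1,080,000 share passes to Carmen's issue; Ingrid's ₹1,080,000 share passes to Ingrid's issue; Zofia's ₹1,080,000 share passes to Zofia's issue.
Carmen's share (₹1,080,000) is divided into 3 shares of ₹360,000: Svea, Oskar, and Valentina each take ₹360,000.
Ingrid's share (₹1,080,000) is divided into 4 shares of ₹270,000: Aditi, Winona, and Xiomara each take ₹270,000; Faisal's ₹270,000 share passes to Faisal's issue.
Faisal's share (₹270,000) passes entirely to Delphine.
Zofia's share (₹1,080,000) is divided into 3 shares of ₹360,000: Zephyr and Kaspar each take ₹360,000; Freya's ₹360,000 share passes to Freya's issue.
Freya's share (₹360,000) is divided into 2 shares of ₹180,000: Yara and Soraya each take ₹180,000.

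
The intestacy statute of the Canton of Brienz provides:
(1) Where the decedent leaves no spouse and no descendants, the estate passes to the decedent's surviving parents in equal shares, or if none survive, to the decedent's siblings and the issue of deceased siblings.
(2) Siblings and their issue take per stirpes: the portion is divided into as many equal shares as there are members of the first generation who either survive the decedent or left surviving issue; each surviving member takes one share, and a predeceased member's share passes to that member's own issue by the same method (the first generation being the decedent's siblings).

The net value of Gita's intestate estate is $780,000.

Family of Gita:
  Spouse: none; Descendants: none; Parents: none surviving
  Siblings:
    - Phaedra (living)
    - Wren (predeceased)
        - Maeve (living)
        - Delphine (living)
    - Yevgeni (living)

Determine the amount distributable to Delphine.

Delphine receives $130,000.

The entire $780,000 passes to the siblings and their issue.
That amount ($780,000) is divided into 3 shares of $260,000: Phaedra and Yevgeni each take $260,000; Wren's $260,000 share passes to Wren's issue.
Wren's share ($260,000) is divided into 2 shares of $130,000: Maeve and Delphine each take $130,000.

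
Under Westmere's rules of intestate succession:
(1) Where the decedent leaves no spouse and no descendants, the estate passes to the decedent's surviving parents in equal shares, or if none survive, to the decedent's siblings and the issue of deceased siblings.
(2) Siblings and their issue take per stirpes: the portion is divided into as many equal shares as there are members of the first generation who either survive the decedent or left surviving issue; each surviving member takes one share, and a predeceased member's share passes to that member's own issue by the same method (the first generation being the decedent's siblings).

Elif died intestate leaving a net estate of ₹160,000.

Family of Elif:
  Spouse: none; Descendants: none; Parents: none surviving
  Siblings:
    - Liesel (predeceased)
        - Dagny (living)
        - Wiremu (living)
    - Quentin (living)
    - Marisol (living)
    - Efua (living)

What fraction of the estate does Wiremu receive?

The entire ₹160,000 passes to the siblings and their issue.
That amount (₹160,000) is divided into 4 shares of ₹40,000: Quentin, Marisol, and Efua each take ₹40,000; Liesel's ₹40,000 share passes to Liesel's issue.
Liesel's share (₹40,000) is divided into 2 shares of ₹20,000: Dagny and Wiremu each take ₹20,000.

Wiremu receives 1/8 of the estate.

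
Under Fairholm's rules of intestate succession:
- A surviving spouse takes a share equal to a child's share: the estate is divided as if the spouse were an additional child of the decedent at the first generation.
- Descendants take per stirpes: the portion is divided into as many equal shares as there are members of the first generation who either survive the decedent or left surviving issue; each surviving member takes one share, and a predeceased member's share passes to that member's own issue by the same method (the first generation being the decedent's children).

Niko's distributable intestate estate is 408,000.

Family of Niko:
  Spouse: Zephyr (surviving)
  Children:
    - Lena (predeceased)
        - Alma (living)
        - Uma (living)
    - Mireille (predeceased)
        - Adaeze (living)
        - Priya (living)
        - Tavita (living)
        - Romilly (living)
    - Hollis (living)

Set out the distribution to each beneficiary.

The spouse counts as an additional share at the children's level, so there are 4 primary shares of 102,000. Zephyr takes one such share (102,000).
The children's combined portion (306,000) is divided into 3 shares of 102,000: Hollis takes 102,000; Lena's 102,000 share passes to Lena's issue; Mireille's 102,000 share passes to Mireille's issue.
Lena's share (102,000) is divided into 2 shares of 51,000: Alma and Uma each take 51,000.
Mireille's share (102,000) is divided into 4 shares of 25,500: Adaeze, Priya, Tavita, and Romilly each take 25,500.

Zephyr: 102,000; Alma: 51,000; Uma: 51,000; Adaeze: 25,500; Priya: 25,500; Tavita: 25,500; Romilly: 25,500; Hollis: 102,000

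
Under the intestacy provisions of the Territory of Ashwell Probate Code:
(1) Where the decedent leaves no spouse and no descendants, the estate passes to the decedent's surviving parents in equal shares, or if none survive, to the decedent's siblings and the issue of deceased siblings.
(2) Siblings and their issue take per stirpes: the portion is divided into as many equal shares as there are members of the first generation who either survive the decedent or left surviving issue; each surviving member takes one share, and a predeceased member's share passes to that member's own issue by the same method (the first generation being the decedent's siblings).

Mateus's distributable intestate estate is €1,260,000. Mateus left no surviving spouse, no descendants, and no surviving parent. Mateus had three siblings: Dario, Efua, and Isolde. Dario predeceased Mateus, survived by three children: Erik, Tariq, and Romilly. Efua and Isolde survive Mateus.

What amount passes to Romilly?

Romilly receives €140,000.

The entire €1,260,000 passes to the siblings and their issue.
That amount (€1,260,000) is divided into 3 shares of €420,000: Efua and Isolde each take €420,000; Dario's €420,000 share passes to Dario's issue.
Dario's share (€420,000) is divided into 3 shares of €140,000: Erik, Tariq, and Romilly each take €140,000.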